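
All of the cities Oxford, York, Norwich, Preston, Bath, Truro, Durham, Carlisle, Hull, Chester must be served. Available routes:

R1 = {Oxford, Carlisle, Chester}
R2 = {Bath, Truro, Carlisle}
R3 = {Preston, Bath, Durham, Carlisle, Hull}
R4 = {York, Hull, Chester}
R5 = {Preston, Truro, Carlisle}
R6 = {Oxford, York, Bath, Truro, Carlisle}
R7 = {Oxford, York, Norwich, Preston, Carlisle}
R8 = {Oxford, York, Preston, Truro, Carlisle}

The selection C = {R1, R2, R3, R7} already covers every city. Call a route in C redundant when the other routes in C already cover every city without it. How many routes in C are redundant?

0

Drop R1: Chester uncovered — not redundant.
Drop R2: Truro uncovered — not redundant.
Drop R3: Durham, Hull uncovered — not redundant.
Drop R7: York, Norwich uncovered — not redundant.
None of the routes in C is redundant.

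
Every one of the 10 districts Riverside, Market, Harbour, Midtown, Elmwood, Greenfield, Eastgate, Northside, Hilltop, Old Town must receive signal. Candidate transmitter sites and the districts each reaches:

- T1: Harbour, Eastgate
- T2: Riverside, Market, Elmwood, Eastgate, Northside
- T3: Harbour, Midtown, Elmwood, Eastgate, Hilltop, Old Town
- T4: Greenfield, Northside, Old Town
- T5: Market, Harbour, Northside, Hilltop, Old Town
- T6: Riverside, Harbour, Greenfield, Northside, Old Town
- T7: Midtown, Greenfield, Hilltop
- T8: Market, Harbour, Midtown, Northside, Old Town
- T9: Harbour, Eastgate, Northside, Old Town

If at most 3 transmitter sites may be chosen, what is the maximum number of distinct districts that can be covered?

Choosing T2, T3, T4 covers {Riverside, Market, Harbour, Midtown, Elmwood, Greenfield, Eastgate, Northside, Hilltop, Old Town} — 10 districts.
That is all 10 districts.

10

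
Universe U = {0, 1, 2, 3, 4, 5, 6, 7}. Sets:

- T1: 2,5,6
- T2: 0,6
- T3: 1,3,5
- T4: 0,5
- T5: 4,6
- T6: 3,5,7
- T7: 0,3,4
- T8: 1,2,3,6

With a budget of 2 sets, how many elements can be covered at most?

6

Choosing T1, T7 covers {0, 2, 3, 4, 5, 6} — 6 elements.
No choice of 2 sets does better; here 1, 7 are left uncovered.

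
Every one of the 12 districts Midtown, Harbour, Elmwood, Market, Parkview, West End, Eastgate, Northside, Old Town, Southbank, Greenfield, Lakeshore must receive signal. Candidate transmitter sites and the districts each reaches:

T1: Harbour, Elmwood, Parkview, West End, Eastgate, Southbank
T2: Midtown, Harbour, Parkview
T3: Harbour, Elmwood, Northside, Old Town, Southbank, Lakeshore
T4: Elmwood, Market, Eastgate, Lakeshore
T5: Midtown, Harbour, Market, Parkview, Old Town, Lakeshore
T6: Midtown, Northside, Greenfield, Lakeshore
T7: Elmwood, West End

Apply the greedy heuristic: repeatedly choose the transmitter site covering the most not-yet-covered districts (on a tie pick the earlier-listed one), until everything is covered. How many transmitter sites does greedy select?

3

Pick 1: T1 covers 6 new districts (Harbour, Elmwood, Parkview, West End, Eastgate, Southbank).
Pick 2: T5 covers 4 new districts (Midtown, Market, Old Town, Lakeshore).
Pick 3: T6 covers 2 new districts (Northside, Greenfield).
Greedy uses 3 transmitter sites.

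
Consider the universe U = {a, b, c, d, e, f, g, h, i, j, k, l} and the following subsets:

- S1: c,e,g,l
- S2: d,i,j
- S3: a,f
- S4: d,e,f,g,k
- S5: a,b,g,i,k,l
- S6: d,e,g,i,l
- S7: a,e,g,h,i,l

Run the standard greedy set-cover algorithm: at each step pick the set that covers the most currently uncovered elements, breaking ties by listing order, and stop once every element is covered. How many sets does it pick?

Pick 1: S5 covers 6 new elements (a, b, g, i, k, l).
Pick 2: S4 covers 3 new elements (d, e, f).
Pick 3: S1 covers 1 new elements (c).
Pick 4: S2 covers 1 new elements (j).
Pick 5: S7 covers 1 new elements (h).
Greedy uses 5 sets.

5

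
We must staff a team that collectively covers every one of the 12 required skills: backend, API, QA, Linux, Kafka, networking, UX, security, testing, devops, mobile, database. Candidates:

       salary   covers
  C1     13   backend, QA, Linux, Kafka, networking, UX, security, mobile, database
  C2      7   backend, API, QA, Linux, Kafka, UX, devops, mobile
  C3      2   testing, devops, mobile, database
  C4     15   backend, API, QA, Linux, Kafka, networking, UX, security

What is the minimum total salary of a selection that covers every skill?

C3, C4 cover every skill at salary 2 + 15 = 17.
Any cover uses at least 2 candidates; among all covering selections none totals below 17.

17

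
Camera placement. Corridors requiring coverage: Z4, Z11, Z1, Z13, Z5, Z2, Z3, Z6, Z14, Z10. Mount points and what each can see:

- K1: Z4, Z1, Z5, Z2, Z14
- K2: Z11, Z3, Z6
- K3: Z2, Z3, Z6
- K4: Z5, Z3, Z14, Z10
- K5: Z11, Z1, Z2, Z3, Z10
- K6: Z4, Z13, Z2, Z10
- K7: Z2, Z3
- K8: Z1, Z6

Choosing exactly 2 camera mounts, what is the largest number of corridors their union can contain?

Choosing K1, K2 covers {Z4, Z11, Z1, Z5, Z2, Z3, Z6, Z14} — 8 corridors.
No choice of 2 camera mounts does better; here Z13, Z10 are left uncovered.

8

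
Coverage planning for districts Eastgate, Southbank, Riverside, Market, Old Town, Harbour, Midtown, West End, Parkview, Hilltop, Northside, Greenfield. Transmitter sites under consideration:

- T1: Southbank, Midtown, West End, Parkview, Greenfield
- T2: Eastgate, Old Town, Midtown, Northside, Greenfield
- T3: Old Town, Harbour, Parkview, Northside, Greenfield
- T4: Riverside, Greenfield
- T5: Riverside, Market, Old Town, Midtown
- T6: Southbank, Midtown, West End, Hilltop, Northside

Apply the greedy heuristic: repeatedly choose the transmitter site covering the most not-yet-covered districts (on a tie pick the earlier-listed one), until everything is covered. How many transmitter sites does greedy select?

Pick 1: T1 covers 5 new districts (Southbank, Midtown, West End, Parkview, Greenfield).
Pick 2: T2 covers 3 new districts (Eastgate, Old Town, Northside).
Pick 3: T5 covers 2 new districts (Riverside, Market).
Pick 4: T3 covers 1 new districts (Harbour).
Pick 5: T6 covers 1 new districts (Hilltop).
Greedy uses 5 transmitter sites. (The true minimum is 4.)

5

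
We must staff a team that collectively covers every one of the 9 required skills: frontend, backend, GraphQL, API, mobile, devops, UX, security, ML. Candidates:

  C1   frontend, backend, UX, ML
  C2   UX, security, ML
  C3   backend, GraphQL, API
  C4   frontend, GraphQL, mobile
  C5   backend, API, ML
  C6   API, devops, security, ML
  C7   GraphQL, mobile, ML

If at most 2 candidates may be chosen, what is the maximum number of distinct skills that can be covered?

Choosing C1, C6 covers {frontend, backend, API, devops, UX, security, ML} — 7 skills.
No choice of 2 candidates does better; here GraphQL, mobile are left uncovered.

7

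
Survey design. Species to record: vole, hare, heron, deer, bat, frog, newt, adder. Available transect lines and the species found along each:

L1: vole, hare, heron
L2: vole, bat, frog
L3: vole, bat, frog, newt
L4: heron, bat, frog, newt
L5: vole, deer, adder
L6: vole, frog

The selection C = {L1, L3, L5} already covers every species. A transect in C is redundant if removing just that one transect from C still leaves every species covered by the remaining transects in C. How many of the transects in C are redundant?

Drop L1: hare, heron uncovered — not redundant.
Drop L3: bat, frog, newt uncovered — not redundant.
Drop L5: deer, adder uncovered — not redundant.
None of the transects in C is redundant.

0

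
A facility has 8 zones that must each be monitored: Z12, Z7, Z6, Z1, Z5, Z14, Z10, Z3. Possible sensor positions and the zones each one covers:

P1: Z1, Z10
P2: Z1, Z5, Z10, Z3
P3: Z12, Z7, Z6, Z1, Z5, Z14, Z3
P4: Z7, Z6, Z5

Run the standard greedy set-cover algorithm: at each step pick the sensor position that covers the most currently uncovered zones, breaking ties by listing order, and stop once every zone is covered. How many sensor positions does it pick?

Pick 1: P3 covers 7 new zones (Z12, Z7, Z6, Z1, Z5, Z14, Z3).
Pick 2: P1 covers 1 new zones (Z10).
Greedy uses 2 sensor positions.

2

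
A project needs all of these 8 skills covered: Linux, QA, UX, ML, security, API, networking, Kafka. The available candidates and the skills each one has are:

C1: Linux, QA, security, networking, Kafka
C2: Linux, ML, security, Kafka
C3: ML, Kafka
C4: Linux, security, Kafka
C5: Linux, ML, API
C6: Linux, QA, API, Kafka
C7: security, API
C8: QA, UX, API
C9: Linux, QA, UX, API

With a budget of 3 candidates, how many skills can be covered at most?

Choosing C1, C2, C8 covers {Linux, QA, UX, ML, security, API, networking, Kafka} — 8 skills.
That is all 8 skills.

8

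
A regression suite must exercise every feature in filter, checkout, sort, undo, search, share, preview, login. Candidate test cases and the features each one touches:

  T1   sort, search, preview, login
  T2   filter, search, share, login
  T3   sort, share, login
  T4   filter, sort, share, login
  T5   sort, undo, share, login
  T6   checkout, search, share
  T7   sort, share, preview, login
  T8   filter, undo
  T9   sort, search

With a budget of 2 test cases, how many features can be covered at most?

Choosing T1, T2 covers {filter, sort, search, share, preview, login} — 6 features.
No choice of 2 test cases does better; here checkout, undo are left uncovered.

6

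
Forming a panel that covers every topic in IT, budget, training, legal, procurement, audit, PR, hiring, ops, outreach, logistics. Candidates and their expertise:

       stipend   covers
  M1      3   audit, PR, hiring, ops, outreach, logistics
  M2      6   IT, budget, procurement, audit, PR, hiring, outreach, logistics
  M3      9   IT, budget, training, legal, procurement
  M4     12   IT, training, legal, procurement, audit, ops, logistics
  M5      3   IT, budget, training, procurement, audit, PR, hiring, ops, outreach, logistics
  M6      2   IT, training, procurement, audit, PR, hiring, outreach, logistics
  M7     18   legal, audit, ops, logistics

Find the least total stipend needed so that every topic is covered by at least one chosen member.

12

M1, M3 cover every topic at stipend 3 + 9 = 12.
Any cover uses at least 2 members; among all covering selections none totals below 12.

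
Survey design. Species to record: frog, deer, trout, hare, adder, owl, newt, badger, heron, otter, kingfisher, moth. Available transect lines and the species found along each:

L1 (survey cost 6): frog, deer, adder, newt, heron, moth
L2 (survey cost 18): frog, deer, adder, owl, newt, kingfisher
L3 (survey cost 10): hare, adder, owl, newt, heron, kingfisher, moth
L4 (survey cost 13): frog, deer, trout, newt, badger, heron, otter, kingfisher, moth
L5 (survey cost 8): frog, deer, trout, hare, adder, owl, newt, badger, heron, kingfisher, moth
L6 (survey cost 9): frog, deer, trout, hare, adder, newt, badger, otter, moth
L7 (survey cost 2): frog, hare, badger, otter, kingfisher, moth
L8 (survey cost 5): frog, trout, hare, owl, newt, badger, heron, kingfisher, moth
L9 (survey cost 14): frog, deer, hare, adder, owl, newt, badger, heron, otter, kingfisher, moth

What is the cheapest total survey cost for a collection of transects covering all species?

L5, L7 cover every species at survey cost 8 + 2 = 10.
Any cover uses at least 2 transects; among all covering selections none totals below 10.

10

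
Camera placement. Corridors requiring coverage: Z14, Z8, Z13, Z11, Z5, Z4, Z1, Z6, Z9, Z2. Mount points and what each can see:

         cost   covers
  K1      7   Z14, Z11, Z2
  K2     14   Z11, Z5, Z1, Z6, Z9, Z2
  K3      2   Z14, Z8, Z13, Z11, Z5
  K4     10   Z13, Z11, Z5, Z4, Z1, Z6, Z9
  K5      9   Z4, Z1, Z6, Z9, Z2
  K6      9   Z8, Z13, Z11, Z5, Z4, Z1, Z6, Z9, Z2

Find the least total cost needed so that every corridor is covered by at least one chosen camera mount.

K3, K5 cover every corridor at cost 2 + 9 = 11.
Any cover uses at least 2 camera mounts; among all covering selections none totals below 11.

11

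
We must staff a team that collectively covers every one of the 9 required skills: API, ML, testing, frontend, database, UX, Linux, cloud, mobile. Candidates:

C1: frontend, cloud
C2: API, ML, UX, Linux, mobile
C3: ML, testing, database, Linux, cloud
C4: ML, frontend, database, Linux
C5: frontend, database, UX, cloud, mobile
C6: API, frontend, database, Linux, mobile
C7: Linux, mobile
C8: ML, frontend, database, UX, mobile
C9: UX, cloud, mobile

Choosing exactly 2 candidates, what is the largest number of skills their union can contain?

Choosing C2, C3 covers {API, ML, testing, database, UX, Linux, cloud, mobile} — 8 skills.
No choice of 2 candidates does better; here frontend is left uncovered.

8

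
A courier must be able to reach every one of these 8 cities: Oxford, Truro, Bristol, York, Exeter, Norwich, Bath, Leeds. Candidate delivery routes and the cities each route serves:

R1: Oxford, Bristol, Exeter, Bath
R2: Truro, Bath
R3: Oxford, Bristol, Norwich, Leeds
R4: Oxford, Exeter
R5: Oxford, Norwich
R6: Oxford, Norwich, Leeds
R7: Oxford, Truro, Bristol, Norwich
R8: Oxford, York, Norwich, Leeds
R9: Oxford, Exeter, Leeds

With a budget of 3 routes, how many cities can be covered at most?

8

Choosing R1, R2, R8 covers {Oxford, Truro, Bristol, York, Exeter, Norwich, Bath, Leeds} — 8 cities.
That is all 8 cities.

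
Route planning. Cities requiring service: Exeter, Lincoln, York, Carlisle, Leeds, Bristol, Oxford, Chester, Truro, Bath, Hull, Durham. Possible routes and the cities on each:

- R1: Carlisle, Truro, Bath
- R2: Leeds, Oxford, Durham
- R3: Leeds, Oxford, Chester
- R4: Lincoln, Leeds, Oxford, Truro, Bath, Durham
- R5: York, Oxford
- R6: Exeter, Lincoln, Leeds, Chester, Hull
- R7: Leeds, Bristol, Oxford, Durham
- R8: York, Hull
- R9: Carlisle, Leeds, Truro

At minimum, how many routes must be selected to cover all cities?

4

R1, R5, R6, R7 together cover {Exeter, Lincoln, York, Carlisle, Leeds, Bristol, Oxford, Chester, Truro, Bath, Hull, Durham} — every city.
No 3 of the 9 routes cover everything (all 84 triples fall short), so 4 is minimum.
Greedy (largest uncovered first) would take R4, R6, R1, R5, R7 — 5 routes — but 4 suffice.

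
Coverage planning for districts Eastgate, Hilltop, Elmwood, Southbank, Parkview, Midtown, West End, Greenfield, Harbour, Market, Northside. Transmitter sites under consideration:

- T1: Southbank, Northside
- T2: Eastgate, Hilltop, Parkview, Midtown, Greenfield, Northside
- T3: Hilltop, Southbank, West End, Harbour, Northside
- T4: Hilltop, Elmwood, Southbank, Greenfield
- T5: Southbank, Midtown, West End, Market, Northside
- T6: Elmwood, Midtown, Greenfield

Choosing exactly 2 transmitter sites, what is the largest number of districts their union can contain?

9

Choosing T2, T3 covers {Eastgate, Hilltop, Southbank, Parkview, Midtown, West End, Greenfield, Harbour, Northside} — 9 districts.
No choice of 2 transmitter sites does better; here Elmwood, Market are left uncovered.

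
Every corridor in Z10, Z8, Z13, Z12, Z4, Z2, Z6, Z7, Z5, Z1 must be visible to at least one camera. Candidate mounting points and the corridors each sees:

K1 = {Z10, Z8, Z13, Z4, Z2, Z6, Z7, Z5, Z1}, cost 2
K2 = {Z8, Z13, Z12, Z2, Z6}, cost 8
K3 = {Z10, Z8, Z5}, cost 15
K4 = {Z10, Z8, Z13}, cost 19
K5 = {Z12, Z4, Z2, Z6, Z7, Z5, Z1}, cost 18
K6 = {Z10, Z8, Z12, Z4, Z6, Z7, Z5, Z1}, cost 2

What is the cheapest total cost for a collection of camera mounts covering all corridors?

K1, K6 cover every corridor at cost 2 + 2 = 4.
Any cover uses at least 2 camera mounts; among all covering selections none totals below 4.

4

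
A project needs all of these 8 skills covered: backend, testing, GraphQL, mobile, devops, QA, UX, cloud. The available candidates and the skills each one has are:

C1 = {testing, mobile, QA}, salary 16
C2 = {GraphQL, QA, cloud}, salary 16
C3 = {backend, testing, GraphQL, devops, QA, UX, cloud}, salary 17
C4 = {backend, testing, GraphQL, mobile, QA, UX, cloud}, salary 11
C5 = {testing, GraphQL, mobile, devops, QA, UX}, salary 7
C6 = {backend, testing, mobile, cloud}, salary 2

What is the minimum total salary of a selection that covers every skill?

9

C5, C6 cover every skill at salary 7 + 2 = 9.
Any cover uses at least 2 candidates; among all covering selections none totals below 9.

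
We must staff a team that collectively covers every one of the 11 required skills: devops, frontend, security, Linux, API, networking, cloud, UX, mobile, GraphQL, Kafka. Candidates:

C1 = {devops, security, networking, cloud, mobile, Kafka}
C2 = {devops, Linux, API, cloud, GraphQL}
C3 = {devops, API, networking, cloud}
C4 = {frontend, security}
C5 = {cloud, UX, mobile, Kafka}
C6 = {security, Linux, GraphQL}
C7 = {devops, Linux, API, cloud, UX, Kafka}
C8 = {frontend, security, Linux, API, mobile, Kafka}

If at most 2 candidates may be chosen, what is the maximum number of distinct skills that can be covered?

Choosing C1, C2 covers {devops, security, Linux, API, networking, cloud, mobile, GraphQL, Kafka} — 9 skills.
No choice of 2 candidates does better; here frontend, UX are left uncovered.

9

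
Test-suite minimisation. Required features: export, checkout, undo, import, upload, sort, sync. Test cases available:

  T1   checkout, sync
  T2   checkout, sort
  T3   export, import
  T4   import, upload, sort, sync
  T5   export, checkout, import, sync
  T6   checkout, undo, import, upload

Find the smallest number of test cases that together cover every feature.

T2, T5, T6 together cover {export, checkout, undo, import, upload, sort, sync} — every feature.
No 2 of the 6 test cases cover everything (all 15 pairs fall short), so 3 is minimum.

3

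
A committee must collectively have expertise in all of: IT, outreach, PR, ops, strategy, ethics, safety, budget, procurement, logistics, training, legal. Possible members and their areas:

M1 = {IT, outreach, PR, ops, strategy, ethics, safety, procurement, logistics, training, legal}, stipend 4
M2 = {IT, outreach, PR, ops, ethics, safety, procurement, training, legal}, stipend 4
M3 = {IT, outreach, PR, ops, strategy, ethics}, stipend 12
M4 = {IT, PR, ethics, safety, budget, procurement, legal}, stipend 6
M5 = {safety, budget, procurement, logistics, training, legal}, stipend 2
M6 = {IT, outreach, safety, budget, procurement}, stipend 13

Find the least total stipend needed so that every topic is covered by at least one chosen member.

6

M1, M5 cover every topic at stipend 4 + 2 = 6.
Any cover uses at least 2 members; among all covering selections none totals below 6.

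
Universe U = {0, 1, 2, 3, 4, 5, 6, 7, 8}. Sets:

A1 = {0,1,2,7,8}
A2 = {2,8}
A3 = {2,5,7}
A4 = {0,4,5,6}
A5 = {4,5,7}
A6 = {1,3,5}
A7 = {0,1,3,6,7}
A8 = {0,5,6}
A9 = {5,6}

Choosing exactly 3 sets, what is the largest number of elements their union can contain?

9

Choosing A1, A4, A6 covers {0, 1, 2, 3, 4, 5, 6, 7, 8} — 9 elements.
That is all 9 elements.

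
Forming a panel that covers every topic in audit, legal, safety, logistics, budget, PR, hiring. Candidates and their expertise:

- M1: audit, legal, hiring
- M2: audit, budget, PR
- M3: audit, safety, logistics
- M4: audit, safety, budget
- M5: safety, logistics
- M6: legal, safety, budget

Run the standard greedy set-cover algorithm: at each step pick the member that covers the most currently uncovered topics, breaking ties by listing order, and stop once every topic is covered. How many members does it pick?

3

Pick 1: M1 covers 3 new topics (audit, legal, hiring).
Pick 2: M2 covers 2 new topics (budget, PR).
Pick 3: M3 covers 2 new topics (safety, logistics).
Greedy uses 3 members.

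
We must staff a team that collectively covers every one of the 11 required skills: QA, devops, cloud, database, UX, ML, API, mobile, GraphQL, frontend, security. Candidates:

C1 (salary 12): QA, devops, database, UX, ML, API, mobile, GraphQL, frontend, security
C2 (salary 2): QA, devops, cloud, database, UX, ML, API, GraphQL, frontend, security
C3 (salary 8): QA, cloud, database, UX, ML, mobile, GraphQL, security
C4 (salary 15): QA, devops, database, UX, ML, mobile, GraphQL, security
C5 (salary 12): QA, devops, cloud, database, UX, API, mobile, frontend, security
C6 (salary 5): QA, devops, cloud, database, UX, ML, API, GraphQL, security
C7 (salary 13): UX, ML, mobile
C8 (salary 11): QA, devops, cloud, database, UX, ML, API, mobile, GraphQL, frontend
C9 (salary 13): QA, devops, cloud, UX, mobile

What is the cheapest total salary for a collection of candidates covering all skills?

C2, C3 cover every skill at salary 2 + 8 = 10.
Any cover uses at least 2 candidates; among all covering selections none totals below 10.

10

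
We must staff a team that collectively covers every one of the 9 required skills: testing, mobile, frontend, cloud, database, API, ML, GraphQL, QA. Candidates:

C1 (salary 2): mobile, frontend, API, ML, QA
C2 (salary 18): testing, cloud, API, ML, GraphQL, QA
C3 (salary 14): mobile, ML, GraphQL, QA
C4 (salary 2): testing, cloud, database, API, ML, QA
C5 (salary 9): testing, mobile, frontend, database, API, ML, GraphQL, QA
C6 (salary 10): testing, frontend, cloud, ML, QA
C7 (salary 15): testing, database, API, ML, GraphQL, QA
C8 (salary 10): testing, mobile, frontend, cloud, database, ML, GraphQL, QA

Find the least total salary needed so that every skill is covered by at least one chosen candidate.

11

C4, C5 cover every skill at salary 2 + 9 = 11.
Any cover uses at least 2 candidates; among all covering selections none totals below 11.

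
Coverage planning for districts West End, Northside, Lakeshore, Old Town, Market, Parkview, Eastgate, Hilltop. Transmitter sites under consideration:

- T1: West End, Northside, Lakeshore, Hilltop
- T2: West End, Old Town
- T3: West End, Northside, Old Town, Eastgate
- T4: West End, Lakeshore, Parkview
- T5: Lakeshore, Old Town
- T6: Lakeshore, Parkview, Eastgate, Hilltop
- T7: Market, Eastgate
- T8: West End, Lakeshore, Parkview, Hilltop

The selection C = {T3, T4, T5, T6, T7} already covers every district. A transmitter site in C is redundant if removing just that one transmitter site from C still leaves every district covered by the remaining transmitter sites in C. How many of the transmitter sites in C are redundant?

Drop T3: Northside uncovered — not redundant.
Drop T4: the rest still cover every district — redundant.
Drop T5: the rest still cover every district — redundant.
Drop T6: Hilltop uncovered — not redundant.
Drop T7: Market uncovered — not redundant.
2 redundant: T4, T5.

2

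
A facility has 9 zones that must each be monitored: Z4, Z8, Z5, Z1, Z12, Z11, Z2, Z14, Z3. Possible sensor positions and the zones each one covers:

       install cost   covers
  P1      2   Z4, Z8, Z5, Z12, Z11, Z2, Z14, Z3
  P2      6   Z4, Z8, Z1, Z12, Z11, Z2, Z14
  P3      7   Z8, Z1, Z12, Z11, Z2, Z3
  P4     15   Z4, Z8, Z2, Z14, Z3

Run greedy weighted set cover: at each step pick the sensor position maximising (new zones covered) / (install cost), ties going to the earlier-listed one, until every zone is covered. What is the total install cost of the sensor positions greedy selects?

Pick 1: P1 adds 8 new (Z4, Z8, Z5, Z12, Z11, Z2, Z14, Z3) at install cost 2 (ratio 8/2).
Pick 2: P2 adds 1 new (Z1) at install cost 6 (ratio 1/6).
Greedy total install cost: 2 + 6 = 8.

8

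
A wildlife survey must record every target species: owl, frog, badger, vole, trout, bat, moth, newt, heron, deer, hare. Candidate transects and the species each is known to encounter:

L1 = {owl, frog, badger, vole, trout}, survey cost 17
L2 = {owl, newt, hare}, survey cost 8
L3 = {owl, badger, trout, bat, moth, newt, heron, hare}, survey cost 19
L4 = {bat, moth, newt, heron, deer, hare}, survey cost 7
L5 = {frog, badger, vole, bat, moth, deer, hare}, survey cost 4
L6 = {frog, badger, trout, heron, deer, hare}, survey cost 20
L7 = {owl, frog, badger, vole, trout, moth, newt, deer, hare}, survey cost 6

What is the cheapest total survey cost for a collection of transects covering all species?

13

L4, L7 cover every species at survey cost 7 + 6 = 13.
Any cover uses at least 2 transects; among all covering selections none totals below 13.
Greedy by coverage-per-survey cost would pick L5, L7, L4 for 17 — worse than the optimum 13.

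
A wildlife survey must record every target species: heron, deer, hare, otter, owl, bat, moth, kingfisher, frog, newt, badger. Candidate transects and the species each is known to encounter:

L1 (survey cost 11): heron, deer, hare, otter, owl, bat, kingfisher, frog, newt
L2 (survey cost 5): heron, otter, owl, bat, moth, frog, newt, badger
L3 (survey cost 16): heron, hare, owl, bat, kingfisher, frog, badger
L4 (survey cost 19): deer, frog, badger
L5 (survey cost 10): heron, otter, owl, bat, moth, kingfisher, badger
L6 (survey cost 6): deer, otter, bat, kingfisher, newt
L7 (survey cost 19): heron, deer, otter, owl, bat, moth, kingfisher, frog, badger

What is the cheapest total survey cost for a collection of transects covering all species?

16

L1, L2 cover every species at survey cost 11 + 5 = 16.
Any cover uses at least 2 transects; among all covering selections none totals below 16.
Greedy by coverage-per-survey cost would pick L2, L6, L1 for 22 — worse than the optimum 16.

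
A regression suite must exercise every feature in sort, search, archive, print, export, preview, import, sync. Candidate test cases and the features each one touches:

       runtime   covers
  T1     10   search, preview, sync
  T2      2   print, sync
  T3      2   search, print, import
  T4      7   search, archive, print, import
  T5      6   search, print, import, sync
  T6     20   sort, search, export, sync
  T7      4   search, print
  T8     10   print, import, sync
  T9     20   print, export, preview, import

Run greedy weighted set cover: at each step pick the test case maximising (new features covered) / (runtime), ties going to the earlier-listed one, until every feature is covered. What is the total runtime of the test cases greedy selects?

41

Pick 1: T3 adds 3 new (search, print, import) at runtime 2 (ratio 3/2).
Pick 2: T2 adds 1 new (sync) at runtime 2 (ratio 1/2).
Pick 3: T4 adds 1 new (archive) at runtime 7 (ratio 1/7).
Pick 4: T1 adds 1 new (preview) at runtime 10 (ratio 1/10).
Pick 5: T6 adds 2 new (sort, export) at runtime 20 (ratio 2/20).
Greedy total runtime: 2 + 2 + 7 + 10 + 20 = 41. (The true optimum is 37, so greedy overshoots here.)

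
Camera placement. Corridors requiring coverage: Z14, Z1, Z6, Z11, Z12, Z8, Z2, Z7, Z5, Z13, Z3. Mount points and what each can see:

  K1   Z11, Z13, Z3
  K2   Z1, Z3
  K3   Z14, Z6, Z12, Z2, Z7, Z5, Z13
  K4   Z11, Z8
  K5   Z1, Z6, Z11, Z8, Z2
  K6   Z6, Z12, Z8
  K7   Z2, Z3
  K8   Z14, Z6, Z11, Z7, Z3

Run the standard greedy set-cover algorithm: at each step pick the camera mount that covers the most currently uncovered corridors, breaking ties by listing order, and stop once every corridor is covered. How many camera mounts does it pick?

Pick 1: K3 covers 7 new corridors (Z14, Z6, Z12, Z2, Z7, Z5, Z13).
Pick 2: K5 covers 3 new corridors (Z1, Z11, Z8).
Pick 3: K1 covers 1 new corridors (Z3).
Greedy uses 3 camera mounts.

3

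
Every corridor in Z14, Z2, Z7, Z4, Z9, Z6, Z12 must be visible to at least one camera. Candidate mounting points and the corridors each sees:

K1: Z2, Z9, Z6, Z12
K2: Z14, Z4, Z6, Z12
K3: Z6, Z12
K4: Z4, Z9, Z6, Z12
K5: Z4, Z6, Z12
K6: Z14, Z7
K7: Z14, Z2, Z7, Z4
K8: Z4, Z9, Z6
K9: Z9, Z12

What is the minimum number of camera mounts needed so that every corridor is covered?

K1, K7 together cover {Z14, Z2, Z7, Z4, Z9, Z6, Z12} — every corridor.
No single camera mount contains all 7 corridors, so 2 is optimal.

2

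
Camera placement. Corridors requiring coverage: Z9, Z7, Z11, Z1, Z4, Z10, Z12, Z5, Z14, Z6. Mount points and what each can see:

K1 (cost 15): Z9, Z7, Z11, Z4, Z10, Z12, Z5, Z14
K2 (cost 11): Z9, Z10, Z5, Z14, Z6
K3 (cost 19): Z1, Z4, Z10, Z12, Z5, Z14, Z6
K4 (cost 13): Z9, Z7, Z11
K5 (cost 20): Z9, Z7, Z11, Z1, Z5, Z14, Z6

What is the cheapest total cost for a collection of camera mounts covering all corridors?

32

K3, K4 cover every corridor at cost 19 + 13 = 32.
Any cover uses at least 2 camera mounts; among all covering selections none totals below 32.
Greedy by coverage-per-cost would pick K1, K3 for 34 — worse than the optimum 32.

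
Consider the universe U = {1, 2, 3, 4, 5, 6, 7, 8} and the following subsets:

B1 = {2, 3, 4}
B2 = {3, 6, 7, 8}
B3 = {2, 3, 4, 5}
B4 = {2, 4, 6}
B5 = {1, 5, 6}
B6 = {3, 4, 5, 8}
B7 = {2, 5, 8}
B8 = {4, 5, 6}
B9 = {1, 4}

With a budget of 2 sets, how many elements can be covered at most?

7

Choosing B2, B3 covers {2, 3, 4, 5, 6, 7, 8} — 7 elements.
No choice of 2 sets does better; here 1 is left uncovered.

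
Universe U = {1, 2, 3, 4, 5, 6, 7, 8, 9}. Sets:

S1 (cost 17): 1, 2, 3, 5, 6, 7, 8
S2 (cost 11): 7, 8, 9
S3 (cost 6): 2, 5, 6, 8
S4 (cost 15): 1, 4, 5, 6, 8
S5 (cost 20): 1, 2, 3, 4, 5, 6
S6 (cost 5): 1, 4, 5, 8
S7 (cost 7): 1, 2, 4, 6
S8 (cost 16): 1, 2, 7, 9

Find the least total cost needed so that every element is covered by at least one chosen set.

31

S2, S5 cover every element at cost 11 + 20 = 31.
Any cover uses at least 2 sets; among all covering selections none totals below 31.
Greedy by coverage-per-cost would pick S6, S3, S2, S1 for 39 — worse than the optimum 31.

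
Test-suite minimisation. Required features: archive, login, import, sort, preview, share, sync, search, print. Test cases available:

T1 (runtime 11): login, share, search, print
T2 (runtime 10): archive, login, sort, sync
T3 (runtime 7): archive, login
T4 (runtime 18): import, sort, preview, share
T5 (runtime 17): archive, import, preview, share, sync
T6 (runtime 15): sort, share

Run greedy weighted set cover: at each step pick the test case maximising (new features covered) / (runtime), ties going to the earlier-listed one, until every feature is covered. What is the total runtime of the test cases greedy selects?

38

Pick 1: T2 adds 4 new (archive, login, sort, sync) at runtime 10 (ratio 4/10).
Pick 2: T1 adds 3 new (share, search, print) at runtime 11 (ratio 3/11).
Pick 3: T5 adds 2 new (import, preview) at runtime 17 (ratio 2/17).
Greedy total runtime: 10 + 11 + 17 = 38.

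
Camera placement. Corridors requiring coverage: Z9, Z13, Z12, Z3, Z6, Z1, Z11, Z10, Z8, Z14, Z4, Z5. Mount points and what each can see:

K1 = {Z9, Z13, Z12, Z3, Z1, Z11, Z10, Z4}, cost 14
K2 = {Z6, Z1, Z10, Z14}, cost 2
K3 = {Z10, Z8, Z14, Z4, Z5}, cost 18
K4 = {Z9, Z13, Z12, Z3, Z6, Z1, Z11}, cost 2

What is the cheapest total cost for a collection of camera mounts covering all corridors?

20

K3, K4 cover every corridor at cost 18 + 2 = 20.
Any cover uses at least 2 camera mounts; among all covering selections none totals below 20.
Greedy by coverage-per-cost would pick K4, K2, K3 for 22 — worse than the optimum 20.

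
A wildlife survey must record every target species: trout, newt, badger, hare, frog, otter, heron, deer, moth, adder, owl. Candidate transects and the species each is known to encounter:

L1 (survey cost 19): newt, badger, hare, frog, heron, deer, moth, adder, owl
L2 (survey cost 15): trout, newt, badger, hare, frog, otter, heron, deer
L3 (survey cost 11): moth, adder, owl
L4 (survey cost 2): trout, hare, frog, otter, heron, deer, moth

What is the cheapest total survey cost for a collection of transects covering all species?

L1, L4 cover every species at survey cost 19 + 2 = 21.
Any cover uses at least 2 transects; among all covering selections none totals below 21.

21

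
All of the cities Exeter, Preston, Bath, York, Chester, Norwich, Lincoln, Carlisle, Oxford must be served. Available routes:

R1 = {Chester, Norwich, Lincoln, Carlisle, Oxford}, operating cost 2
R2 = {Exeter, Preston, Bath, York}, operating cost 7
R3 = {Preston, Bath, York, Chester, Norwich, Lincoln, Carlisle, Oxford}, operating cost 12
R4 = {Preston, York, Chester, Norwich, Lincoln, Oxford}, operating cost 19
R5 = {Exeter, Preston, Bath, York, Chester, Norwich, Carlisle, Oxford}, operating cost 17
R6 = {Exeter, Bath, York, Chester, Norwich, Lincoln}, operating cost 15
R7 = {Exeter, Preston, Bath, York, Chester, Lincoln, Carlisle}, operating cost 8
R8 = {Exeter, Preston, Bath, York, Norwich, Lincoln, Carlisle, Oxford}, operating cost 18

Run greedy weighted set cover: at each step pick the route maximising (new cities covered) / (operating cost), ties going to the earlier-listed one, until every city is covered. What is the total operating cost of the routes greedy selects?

9

Pick 1: R1 adds 5 new (Chester, Norwich, Lincoln, Carlisle, Oxford) at operating cost 2 (ratio 5/2).
Pick 2: R2 adds 4 new (Exeter, Preston, Bath, York) at operating cost 7 (ratio 4/7).
Greedy total operating cost: 2 + 7 = 9.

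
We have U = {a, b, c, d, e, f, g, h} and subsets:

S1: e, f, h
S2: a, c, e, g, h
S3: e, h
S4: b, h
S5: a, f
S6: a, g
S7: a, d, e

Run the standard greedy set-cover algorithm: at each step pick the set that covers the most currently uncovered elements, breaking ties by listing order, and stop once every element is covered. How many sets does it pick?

4

Pick 1: S2 covers 5 new elements (a, c, e, g, h).
Pick 2: S1 covers 1 new elements (f).
Pick 3: S4 covers 1 new elements (b).
Pick 4: S7 covers 1 new elements (d).
Greedy uses 4 sets.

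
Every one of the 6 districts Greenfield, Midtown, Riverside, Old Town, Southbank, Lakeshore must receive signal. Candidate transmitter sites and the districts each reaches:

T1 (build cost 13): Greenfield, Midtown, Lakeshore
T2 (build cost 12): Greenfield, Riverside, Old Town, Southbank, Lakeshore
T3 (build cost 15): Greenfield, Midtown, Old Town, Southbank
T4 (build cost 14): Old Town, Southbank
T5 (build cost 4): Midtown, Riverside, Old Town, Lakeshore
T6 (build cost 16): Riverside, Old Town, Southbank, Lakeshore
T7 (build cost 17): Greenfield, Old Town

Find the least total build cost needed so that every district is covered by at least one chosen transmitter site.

T2, T5 cover every district at build cost 12 + 4 = 16.
Any cover uses at least 2 transmitter sites; among all covering selections none totals below 16.

16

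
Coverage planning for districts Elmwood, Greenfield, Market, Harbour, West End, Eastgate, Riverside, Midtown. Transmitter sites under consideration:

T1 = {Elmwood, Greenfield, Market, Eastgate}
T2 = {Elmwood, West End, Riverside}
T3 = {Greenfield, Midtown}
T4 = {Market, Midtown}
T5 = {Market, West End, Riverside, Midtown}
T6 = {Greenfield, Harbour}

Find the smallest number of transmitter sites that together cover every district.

T1, T5, T6 together cover {Elmwood, Greenfield, Market, Harbour, West End, Eastgate, Riverside, Midtown} — every district.
No 2 of the 6 transmitter sites cover everything (all 15 pairs fall short), so 3 is minimum.

3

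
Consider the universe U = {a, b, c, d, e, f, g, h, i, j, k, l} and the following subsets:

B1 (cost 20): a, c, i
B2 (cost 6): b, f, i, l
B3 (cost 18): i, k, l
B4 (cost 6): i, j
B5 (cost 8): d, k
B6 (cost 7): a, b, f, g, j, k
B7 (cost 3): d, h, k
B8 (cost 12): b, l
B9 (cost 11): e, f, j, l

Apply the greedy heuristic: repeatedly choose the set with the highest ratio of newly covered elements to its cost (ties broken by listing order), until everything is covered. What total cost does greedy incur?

47

Pick 1: B7 adds 3 new (d, h, k) at cost 3 (ratio 3/3).
Pick 2: B6 adds 5 new (a, b, f, g, j) at cost 7 (ratio 5/7).
Pick 3: B2 adds 2 new (i, l) at cost 6 (ratio 2/6).
Pick 4: B9 adds 1 new (e) at cost 11 (ratio 1/11).
Pick 5: B1 adds 1 new (c) at cost 20 (ratio 1/20).
Greedy total cost: 3 + 7 + 6 + 11 + 20 = 47. (The true optimum is 41, so greedy overshoots here.)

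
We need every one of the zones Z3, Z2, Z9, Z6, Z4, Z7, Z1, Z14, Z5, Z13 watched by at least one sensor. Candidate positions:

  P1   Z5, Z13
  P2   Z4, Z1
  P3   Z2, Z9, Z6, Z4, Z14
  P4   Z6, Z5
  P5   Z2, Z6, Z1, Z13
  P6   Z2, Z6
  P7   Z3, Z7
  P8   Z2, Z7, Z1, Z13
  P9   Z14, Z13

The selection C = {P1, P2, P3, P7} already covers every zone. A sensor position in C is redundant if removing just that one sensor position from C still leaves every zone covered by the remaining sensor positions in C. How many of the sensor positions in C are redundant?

0

Drop P1: Z5, Z13 uncovered — not redundant.
Drop P2: Z1 uncovered — not redundant.
Drop P3: Z2, Z9, Z6, Z14 uncovered — not redundant.
Drop P7: Z3, Z7 uncovered — not redundant.
None of the sensor positions in C is redundant.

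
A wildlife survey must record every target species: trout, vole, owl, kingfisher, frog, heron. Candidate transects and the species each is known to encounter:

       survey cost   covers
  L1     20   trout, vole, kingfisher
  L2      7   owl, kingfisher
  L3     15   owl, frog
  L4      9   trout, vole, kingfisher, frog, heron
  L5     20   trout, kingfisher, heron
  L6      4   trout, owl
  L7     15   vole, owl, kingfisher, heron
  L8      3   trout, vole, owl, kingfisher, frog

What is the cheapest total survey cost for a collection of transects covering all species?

L4, L8 cover every species at survey cost 9 + 3 = 12.
Any cover uses at least 2 transects; among all covering selections none totals below 12.

12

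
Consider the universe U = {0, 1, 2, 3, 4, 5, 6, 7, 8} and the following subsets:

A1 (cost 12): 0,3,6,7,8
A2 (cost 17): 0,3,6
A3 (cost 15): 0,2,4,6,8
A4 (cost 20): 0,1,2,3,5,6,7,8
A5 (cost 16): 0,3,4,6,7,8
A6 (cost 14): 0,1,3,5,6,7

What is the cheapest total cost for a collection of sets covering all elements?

A3, A6 cover every element at cost 15 + 14 = 29.
Any cover uses at least 2 sets; among all covering selections none totals below 29.

29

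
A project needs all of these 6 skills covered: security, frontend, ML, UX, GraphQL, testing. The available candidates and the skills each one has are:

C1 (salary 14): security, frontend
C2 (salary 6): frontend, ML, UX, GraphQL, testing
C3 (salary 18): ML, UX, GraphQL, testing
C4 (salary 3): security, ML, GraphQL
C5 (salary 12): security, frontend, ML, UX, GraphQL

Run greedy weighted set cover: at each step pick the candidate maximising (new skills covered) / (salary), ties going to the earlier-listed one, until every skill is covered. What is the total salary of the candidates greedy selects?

Pick 1: C4 adds 3 new (security, ML, GraphQL) at salary 3 (ratio 3/3).
Pick 2: C2 adds 3 new (frontend, UX, testing) at salary 6 (ratio 3/6).
Greedy total salary: 3 + 6 = 9.

9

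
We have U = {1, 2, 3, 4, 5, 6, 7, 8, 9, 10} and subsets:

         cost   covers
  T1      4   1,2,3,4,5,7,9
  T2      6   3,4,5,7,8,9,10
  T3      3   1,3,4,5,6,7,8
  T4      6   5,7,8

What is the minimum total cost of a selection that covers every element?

T1, T2, T3 cover every element at cost 4 + 6 + 3 = 13.
Any cover uses at least 3 sets; among all covering selections none totals below 13.

13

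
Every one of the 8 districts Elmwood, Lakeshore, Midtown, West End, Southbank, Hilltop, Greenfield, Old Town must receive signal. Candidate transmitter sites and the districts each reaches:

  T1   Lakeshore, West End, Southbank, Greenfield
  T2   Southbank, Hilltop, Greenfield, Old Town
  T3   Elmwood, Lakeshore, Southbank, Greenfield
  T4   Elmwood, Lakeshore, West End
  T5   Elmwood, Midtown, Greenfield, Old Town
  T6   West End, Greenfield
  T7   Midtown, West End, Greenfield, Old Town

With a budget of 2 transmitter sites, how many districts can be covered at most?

7

Choosing T1, T5 covers {Elmwood, Lakeshore, Midtown, West End, Southbank, Greenfield, Old Town} — 7 districts.
No choice of 2 transmitter sites does better; here Hilltop is left uncovered.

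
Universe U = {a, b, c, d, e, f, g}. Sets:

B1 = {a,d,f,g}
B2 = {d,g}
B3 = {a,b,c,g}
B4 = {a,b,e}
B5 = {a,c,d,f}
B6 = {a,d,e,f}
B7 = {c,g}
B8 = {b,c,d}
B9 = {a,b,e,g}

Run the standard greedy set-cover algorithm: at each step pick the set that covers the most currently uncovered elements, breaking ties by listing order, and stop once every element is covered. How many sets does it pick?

Pick 1: B1 covers 4 new elements (a, d, f, g).
Pick 2: B3 covers 2 new elements (b, c).
Pick 3: B4 covers 1 new elements (e).
Greedy uses 3 sets. (The true minimum is 2.)

3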